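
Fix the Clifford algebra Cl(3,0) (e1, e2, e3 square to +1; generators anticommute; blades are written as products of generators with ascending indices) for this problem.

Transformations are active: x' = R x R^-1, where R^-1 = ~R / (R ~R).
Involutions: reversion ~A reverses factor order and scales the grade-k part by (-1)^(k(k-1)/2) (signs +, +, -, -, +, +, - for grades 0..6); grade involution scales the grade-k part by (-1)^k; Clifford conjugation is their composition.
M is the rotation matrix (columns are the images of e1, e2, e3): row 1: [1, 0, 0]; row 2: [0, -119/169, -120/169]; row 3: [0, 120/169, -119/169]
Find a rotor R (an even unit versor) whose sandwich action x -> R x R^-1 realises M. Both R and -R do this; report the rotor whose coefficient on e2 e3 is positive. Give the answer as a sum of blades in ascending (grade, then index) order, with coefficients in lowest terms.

Method: write R = a + b12*e1 e2 + b13*e1 e3 + b23*e2 e3 with a^2 + b12^2 + b13^2 + b23^2 = 1 (so R^-1 = ~R). Expanding the columns R e_j ~R gives tr M = 4a^2 - 1 and, from the antisymmetric part, M21 - M12 = -4a*b12, M13 - M31 = 4a*b13, M32 - M23 = -4a*b23.
Here tr M = -69/169, so a^2 = (1 + tr M)/4 = 25/169 and a = ±5/13. Taking a = 5/13: M21 - M12 = 0, M13 - M31 = 0, M32 - M23 = 240/169, giving b12 = 0, b13 = 0, b23 = -12/13, i.e. R = 5/13 - 12/13*e2 e3.
Its e2 e3 coefficient is negative, so report the other preimage -R.
Answer: -5/13 + 12/13*e2 e3. Uniqueness: Spin(3) -> SO(3) maps R and -R to the same rotation of trace -69/169; fixing the sign of the e2 e3 coefficient removes the ambiguity.


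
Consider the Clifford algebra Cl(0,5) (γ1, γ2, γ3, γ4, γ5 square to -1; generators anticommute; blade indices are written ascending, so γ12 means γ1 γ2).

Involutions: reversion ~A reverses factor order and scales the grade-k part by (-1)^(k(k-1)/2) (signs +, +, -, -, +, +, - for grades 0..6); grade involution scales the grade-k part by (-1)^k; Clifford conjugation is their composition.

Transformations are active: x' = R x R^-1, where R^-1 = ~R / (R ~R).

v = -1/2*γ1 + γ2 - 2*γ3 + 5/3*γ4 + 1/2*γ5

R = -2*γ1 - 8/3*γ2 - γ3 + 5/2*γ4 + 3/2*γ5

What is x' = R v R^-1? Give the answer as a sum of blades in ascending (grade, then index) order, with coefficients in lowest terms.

~R = -2*γ1 - 8/3*γ2 - γ3 + 5/2*γ4 + 3/2*γ5, and R ~R = -371/18, so R^-1 = ~R / (-371/18).
R v = -21/4 - 10/3*γ12 + 7/2*γ13 - 25/12*γ14 - 1/4*γ15 + 19/3*γ23 - 125/18*γ24 - 17/6*γ25 + 10/3*γ34 + 5/2*γ35 - 5/4*γ45
Answer: -55/106*γ1 - 125/53*γ2 + 79/53*γ3 - 125/318*γ4 + 14/53*γ5


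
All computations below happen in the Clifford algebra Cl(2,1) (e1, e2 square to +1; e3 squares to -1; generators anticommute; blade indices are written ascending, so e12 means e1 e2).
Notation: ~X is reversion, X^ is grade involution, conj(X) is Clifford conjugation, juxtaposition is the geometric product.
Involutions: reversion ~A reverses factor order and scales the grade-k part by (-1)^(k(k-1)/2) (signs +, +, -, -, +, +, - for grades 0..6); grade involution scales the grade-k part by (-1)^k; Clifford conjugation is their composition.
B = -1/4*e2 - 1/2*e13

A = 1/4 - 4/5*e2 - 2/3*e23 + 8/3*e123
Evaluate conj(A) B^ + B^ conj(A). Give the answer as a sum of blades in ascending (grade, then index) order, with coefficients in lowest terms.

first term: 1/5 + 67/48*e2 - 1/6*e3 + 1/3*e12 - 19/24*e13 + 2/5*e123
second term: 1/5 + 67/48*e2 + 1/6*e3 - 1/3*e12 - 19/24*e13 + 2/5*e123
Answer: 2/5 + 67/24*e2 - 19/12*e13 + 4/5*e123


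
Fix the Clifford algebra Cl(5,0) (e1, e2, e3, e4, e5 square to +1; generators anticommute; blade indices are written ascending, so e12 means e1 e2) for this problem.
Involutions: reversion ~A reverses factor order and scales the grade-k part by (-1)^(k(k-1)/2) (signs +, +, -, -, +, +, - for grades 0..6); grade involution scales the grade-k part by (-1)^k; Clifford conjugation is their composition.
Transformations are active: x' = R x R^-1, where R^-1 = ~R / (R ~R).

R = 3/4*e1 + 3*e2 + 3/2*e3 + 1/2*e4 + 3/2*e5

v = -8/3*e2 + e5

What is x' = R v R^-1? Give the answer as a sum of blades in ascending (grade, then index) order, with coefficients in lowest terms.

~R = 3/4*e1 + 3*e2 + 3/2*e3 + 1/2*e4 + 3/2*e5, and R ~R = 229/16, so R^-1 = ~R / (229/16).
R v = -13/2 - 2*e12 + 3/4*e15 + 4*e23 + 4/3*e24 + 7*e25 + 3/2*e35 + 1/2*e45
Answer: -156/229*e1 - 40/687*e2 - 312/229*e3 - 104/229*e4 - 541/229*e5


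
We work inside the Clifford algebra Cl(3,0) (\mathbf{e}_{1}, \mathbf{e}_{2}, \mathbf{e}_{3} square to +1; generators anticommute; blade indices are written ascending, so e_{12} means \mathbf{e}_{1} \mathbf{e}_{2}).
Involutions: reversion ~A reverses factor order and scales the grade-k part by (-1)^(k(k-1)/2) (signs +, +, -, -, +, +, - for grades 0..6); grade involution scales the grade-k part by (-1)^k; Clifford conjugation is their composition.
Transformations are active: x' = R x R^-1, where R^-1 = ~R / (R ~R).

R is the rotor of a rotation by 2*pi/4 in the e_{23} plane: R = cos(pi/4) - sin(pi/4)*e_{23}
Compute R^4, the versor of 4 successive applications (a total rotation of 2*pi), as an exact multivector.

Half-angle bookkeeping: 4 applications in e_{23} add up to rotor phase 4*pi/4 = \pi, so R^4 = cos(\pi) - sin(\pi)*e_{23}.
cos(\pi) = -1 and sin(\pi) = 0, so R^4 = -1. The total rotation 2*pi is 1 full turn, so every vector returns to itself, yet the rotor is -1, on the OTHER sheet of the double cover (an odd number of 2*pi turns).
Answer: -1


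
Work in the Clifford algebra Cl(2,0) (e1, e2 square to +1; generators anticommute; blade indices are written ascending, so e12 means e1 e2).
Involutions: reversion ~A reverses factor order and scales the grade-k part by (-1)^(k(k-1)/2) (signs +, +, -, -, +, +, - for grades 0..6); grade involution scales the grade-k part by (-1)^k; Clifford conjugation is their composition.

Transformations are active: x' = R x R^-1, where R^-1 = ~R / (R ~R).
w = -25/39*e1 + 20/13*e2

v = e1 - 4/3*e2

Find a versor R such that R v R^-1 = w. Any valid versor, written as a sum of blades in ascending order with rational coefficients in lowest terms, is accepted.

The midline construction: v and w both square to 25/9, so reflecting in their sum 14/39*e1 + 8/39*e2 exchanges them.
Answer: 14/39*e1 + 8/39*e2


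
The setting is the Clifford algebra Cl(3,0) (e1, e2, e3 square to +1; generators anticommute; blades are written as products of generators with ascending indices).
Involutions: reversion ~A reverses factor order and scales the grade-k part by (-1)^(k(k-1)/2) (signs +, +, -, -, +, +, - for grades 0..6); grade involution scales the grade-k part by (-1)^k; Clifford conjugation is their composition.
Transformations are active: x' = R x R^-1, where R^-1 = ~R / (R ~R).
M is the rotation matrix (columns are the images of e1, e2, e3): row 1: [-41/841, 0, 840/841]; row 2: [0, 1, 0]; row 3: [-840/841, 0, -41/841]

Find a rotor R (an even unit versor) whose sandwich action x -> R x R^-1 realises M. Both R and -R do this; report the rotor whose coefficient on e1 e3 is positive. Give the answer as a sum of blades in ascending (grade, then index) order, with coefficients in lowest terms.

Method: write R = a + b12*e1 e2 + b13*e1 e3 + b23*e2 e3 with a^2 + b12^2 + b13^2 + b23^2 = 1 (so R^-1 = ~R). Expanding the columns R e_j ~R gives tr M = 4a^2 - 1 and, from the antisymmetric part, M21 - M12 = -4a*b12, M13 - M31 = 4a*b13, M32 - M23 = -4a*b23.
Here tr M = 759/841, so a^2 = (1 + tr M)/4 = 400/841 and a = ±20/29. Taking a = 20/29: M21 - M12 = 0, M13 - M31 = 1680/841, M32 - M23 = 0, giving b12 = 0, b13 = 21/29, b23 = 0, i.e. R = 20/29 + 21/29*e1 e3.
Its e1 e3 coefficient is already positive.
Answer: 20/29 + 21/29*e1 e3. Uniqueness: Spin(3) -> SO(3) maps R and -R to the same rotation of trace 759/841; fixing the sign of the e1 e3 coefficient removes the ambiguity.


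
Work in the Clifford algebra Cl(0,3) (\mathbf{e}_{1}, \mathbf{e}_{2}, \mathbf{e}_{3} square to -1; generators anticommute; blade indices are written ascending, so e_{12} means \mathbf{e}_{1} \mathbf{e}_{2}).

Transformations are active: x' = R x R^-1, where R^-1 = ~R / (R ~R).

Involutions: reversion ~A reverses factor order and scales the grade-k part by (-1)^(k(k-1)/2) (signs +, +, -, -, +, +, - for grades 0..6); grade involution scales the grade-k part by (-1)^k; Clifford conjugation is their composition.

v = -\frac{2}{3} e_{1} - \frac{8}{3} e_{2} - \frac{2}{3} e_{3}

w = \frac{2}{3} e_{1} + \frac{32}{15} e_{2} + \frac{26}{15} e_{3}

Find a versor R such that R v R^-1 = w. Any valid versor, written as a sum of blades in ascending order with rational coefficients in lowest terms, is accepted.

The midline construction: v and w both square to -8, so reflecting in their sum -\frac{8}{15} e_{2} + \frac{16}{15} e_{3} exchanges them.
Answer: -\frac{8}{15} e_{2} + \frac{16}{15} e_{3}


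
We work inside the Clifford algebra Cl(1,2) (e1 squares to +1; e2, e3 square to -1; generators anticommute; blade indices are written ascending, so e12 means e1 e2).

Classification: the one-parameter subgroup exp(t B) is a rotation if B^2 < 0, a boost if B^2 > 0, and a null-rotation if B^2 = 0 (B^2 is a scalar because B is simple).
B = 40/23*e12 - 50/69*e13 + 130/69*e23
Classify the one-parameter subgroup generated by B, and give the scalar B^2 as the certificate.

B^2 term by term: the squares give (40/23)^2*(e12)^2 + (-50/69)^2*(e13)^2 + (130/69)^2*(e23)^2 = 1600/529*(+1) + 2500/4761*(+1) + 16900/4761*(-1) = 0 (each basis 2-blade squares to minus the product of its generators' squares); cross terms between blades sharing an index anticommute and cancel. So B^2 = 0.
Answer: null-rotation, certificate B^2 = 0. The scalar 0 is the complete invariant here: its sign names the subgroup type.


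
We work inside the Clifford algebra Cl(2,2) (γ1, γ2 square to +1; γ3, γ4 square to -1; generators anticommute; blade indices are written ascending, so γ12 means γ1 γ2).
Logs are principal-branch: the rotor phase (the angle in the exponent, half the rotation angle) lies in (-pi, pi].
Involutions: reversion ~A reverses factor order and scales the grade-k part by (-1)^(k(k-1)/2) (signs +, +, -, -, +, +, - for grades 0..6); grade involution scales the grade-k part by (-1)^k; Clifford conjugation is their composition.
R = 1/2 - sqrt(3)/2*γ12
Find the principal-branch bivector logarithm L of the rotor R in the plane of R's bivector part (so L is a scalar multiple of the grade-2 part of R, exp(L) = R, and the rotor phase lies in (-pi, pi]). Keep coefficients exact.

The scalar part of R is 1/2, and that scalar determines the rotor phase on the principal branch; recovering the unit plane as bivector-part over sine of the phase gives L = phase * plane.
Concretely: cos(phase) = 1/2 gives phase = ±pi/3, and since phase/sin(phase) is even the sign is immaterial: L = (phase/sin(phase)) * <R>_2 = (2*sqrt(3)*pi/9) * <R>_2.
Answer: -pi/3*γ12


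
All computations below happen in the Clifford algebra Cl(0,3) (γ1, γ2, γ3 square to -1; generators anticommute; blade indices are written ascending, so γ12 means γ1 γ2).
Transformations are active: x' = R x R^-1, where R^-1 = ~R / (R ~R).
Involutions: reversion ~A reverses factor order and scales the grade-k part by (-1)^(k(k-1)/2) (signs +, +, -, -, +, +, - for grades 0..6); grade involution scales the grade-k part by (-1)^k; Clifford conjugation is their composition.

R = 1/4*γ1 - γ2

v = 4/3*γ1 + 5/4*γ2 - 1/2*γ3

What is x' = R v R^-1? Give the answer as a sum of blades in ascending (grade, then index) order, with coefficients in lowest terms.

~R = 1/4*γ1 - γ2, and R ~R = -17/16, so R^-1 = ~R / (-17/16).
R v = 11/12 + 79/48*γ12 - 1/8*γ13 + 1/2*γ23
Answer: -30/17*γ1 + 97/204*γ2 + 1/2*γ3


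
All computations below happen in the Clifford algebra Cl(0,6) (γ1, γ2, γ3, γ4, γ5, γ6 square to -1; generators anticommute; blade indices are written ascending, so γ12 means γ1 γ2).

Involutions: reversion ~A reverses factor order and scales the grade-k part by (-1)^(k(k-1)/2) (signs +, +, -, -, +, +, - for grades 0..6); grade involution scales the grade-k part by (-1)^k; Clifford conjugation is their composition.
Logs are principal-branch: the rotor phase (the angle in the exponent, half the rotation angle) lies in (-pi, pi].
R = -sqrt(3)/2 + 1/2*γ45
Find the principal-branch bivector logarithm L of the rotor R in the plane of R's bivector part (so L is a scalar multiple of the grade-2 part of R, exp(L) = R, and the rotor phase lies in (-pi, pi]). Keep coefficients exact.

The scalar part of R is -sqrt(3)/2, and that scalar determines the rotor phase on the principal branch; recovering the unit plane as bivector-part over sine of the phase gives L = phase * plane.
Concretely: cos(phase) = -sqrt(3)/2 gives phase = ±5*pi/6, and since phase/sin(phase) is even the sign is immaterial: L = (phase/sin(phase)) * <R>_2 = (5*pi/3) * <R>_2.
Answer: 5*pi/6*γ45


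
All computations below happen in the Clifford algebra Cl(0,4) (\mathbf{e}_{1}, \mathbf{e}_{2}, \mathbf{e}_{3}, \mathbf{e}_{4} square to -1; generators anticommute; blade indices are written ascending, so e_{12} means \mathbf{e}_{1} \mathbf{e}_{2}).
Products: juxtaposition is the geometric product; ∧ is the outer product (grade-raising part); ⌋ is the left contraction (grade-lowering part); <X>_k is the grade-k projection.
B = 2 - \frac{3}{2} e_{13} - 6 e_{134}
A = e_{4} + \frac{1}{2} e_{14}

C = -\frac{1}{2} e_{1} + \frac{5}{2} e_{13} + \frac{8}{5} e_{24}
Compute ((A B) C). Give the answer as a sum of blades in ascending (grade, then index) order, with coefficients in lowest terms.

step 1: -3 e_{3} + 2 e_{4} + 6 e_{13} + e_{14} + \frac{3}{4} e_{34} - \frac{3}{2} e_{134}
step 2: -15 - \frac{15}{2} e_{1} + \frac{16}{5} e_{2} - 3 e_{3} + \frac{13}{4} e_{4} + \frac{8}{5} e_{12} - \frac{3}{2} e_{13} + \frac{23}{8} e_{14} - \frac{6}{5} e_{23} - \frac{13}{4} e_{34} + \frac{12}{5} e_{123} + \frac{37}{8} e_{134} + \frac{24}{5} e_{234} - \frac{48}{5} e_{1234}
Answer: -15 - \frac{15}{2} e_{1} + \frac{16}{5} e_{2} - 3 e_{3} + \frac{13}{4} e_{4} + \frac{8}{5} e_{12} - \frac{3}{2} e_{13} + \frac{23}{8} e_{14} - \frac{6}{5} e_{23} - \frac{13}{4} e_{34} + \frac{12}{5} e_{123} + \frac{37}{8} e_{134} + \frac{24}{5} e_{234} - \frac{48}{5} e_{1234}


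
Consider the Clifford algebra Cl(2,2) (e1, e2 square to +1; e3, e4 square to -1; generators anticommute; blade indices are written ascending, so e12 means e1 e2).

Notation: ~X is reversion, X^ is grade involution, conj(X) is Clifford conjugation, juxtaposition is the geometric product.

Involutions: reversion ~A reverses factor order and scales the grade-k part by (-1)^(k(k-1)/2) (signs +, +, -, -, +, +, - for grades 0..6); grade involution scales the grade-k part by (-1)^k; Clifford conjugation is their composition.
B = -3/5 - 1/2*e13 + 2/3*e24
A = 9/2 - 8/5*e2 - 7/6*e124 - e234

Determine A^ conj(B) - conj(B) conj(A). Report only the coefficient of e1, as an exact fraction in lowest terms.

first term: -27/10 - 7/9*e1 - 24/25*e2 + 2/3*e3 - 16/15*e4 + 9/4*e13 - 3*e24 - 4/5*e123 - 6/5*e124 - 71/60*e234
second term: -27/10 + 7/9*e1 - 24/25*e2 - 2/3*e3 + 16/15*e4 + 9/4*e13 - 3*e24 - 4/5*e123 + 1/5*e124 + 1/60*e234
Answer: -14/9


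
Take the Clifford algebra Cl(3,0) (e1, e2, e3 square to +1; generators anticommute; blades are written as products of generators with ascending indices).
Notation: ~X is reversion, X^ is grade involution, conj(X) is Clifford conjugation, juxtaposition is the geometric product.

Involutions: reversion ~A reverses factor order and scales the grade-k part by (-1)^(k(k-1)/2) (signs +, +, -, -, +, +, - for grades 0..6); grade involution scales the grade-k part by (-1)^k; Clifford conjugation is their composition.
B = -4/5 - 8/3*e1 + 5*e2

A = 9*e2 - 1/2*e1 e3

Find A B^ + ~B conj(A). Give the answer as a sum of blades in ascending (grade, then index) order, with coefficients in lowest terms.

first term: -45 - 36/5*e2 + 4/3*e3 - 24*e1 e2 + 2/5*e1 e3 - 5/2*e1 e2 e3
second term: -45 + 36/5*e2 - 4/3*e3 + 24*e1 e2 - 2/5*e1 e3 - 5/2*e1 e2 e3
Answer: -90 - 5*e1 e2 e3


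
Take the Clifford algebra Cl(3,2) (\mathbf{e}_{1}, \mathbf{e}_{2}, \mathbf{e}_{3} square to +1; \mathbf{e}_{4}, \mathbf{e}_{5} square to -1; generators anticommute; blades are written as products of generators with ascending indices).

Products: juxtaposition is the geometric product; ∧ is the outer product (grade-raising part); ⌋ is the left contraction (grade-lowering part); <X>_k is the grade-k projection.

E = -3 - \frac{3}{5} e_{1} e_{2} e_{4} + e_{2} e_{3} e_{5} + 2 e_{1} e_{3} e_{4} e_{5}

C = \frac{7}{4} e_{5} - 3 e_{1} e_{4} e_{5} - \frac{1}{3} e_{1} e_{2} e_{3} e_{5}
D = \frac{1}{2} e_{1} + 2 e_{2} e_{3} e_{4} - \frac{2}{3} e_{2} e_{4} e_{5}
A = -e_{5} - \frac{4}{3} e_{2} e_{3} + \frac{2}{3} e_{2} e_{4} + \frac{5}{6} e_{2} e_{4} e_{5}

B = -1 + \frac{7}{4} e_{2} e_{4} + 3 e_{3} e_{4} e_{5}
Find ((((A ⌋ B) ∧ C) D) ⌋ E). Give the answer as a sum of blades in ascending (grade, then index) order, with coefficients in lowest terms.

step 1: \frac{7}{6} + 3 e_{3} e_{4}
step 2: \frac{49}{24} e_{5} - \frac{7}{2} e_{1} e_{4} e_{5} + \frac{21}{4} e_{3} e_{4} e_{5} - \frac{7}{18} e_{1} e_{2} e_{3} e_{5}
step 3: -\frac{7}{3} e_{1} e_{2} - \frac{49}{48} e_{1} e_{5} - \frac{7}{2} e_{2} e_{3} + \frac{49}{36} e_{2} e_{4} - \frac{21}{2} e_{2} e_{5} - \frac{7}{4} e_{4} e_{5} + \frac{7}{27} e_{1} e_{3} e_{4} - \frac{7}{9} e_{1} e_{4} e_{5} + \frac{7}{36} e_{2} e_{3} e_{5} - 7 e_{1} e_{2} e_{3} e_{5} - \frac{21}{8} e_{1} e_{3} e_{4} e_{5} - \frac{49}{12} e_{2} e_{3} e_{4} e_{5}
step 4: -\frac{91}{18} - \frac{49}{60} e_{1} + \frac{217}{18} e_{3} - \frac{7}{5} e_{4} + \frac{217}{54} e_{5} + \frac{7}{2} e_{1} e_{3} - \frac{49}{24} e_{3} e_{4}
Answer: -\frac{91}{18} - \frac{49}{60} e_{1} + \frac{217}{18} e_{3} - \frac{7}{5} e_{4} + \frac{217}{54} e_{5} + \frac{7}{2} e_{1} e_{3} - \frac{49}{24} e_{3} e_{4}


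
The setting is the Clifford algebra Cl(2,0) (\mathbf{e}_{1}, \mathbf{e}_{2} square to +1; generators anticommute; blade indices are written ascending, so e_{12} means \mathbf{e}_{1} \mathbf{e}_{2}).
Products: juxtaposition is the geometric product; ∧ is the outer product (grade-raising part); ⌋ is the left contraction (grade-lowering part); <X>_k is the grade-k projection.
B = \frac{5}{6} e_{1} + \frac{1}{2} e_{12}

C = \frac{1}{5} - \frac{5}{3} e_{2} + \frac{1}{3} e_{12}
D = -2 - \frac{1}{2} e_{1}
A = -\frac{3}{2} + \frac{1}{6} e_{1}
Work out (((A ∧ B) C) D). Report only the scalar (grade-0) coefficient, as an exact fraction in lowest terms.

step 1: -\frac{5}{4} e_{1} - \frac{3}{4} e_{12}
step 2: \frac{1}{4} + e_{1} - \frac{5}{12} e_{2} + \frac{29}{15} e_{12}
step 3: -1 - \frac{17}{8} e_{1} + \frac{9}{5} e_{2} - \frac{163}{40} e_{12}
Answer: -1


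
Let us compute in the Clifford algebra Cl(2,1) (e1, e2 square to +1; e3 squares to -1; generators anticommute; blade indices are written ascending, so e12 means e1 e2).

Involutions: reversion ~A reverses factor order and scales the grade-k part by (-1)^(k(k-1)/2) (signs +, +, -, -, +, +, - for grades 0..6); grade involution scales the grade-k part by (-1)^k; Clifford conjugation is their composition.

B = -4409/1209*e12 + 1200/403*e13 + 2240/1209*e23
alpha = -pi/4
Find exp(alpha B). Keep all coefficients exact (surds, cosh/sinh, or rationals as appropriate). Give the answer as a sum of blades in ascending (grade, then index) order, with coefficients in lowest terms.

B^2 term by term: the squares give (-4409/1209)^2*(e12)^2 + (1200/403)^2*(e13)^2 + (2240/1209)^2*(e23)^2 = 19439281/1461681*(-1) + 1440000/162409*(+1) + 5017600/1461681*(+1) = -1 (each basis 2-blade squares to minus the product of its generators' squares); cross terms between blades sharing an index anticommute and cancel. So B^2 = -1.
B^2 = -1 — since the square is negative, the closed form is circular: l = 1, alpha*l = -pi/4, so exp(alpha B) = cos(-pi/4) + (sin(-pi/4)/1)*B = sqrt(2)/2 + (-sqrt(2)/2)*B.
Answer: sqrt(2)/2 + 4409*sqrt(2)/2418*e12 - 600*sqrt(2)/403*e13 - 1120*sqrt(2)/1209*e23


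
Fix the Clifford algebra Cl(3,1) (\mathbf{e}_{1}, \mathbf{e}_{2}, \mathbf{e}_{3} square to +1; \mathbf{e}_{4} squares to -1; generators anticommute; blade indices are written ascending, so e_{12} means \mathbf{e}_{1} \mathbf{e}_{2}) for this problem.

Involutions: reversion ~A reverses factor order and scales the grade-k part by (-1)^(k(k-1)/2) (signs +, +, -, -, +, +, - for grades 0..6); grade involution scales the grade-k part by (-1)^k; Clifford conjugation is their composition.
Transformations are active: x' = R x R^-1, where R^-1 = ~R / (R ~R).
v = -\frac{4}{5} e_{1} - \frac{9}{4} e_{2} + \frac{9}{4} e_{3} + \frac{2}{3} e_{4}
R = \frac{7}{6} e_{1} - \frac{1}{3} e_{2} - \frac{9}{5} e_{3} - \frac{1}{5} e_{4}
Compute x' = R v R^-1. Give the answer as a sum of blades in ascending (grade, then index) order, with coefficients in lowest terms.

~R = \frac{7}{6} e_{1} - \frac{1}{3} e_{2} - \frac{9}{5} e_{3} - \frac{1}{5} e_{4}, and R ~R = \frac{841}{180}, so R^-1 = ~R / (\frac{841}{180}).
R v = -\frac{41}{10} - \frac{347}{120} e_{12} + \frac{237}{200} e_{13} + \frac{139}{225} e_{14} - \frac{24}{5} e_{23} - \frac{121}{180} e_{24} - \frac{3}{4} e_{34}
Answer: -\frac{5246}{4205} e_{1} + \frac{9537}{3364} e_{2} + \frac{15291}{16820} e_{3} - \frac{3982}{12615} e_{4}


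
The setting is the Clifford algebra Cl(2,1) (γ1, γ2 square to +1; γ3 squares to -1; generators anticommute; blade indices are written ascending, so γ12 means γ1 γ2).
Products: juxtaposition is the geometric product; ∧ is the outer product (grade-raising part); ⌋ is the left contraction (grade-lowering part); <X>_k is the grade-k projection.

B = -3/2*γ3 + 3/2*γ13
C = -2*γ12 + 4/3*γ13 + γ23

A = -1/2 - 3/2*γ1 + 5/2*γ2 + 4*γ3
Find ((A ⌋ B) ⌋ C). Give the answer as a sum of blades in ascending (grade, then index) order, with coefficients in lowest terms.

step 1: 6 + 6*γ1 - 3/2*γ3 - 3/4*γ13
step 2: -1 - 2*γ1 - 27/2*γ2 + 8*γ3 - 12*γ12 + 8*γ13 + 6*γ23
Answer: -1 - 2*γ1 - 27/2*γ2 + 8*γ3 - 12*γ12 + 8*γ13 + 6*γ23


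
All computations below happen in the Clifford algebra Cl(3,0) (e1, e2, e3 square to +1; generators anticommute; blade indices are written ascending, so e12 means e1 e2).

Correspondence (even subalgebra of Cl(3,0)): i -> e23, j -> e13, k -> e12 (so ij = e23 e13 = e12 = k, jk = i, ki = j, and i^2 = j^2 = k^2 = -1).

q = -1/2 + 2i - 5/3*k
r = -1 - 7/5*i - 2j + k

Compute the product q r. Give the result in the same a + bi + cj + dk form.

In blades: q = -1/2 - 5/3*e12 + 2*e23, r = -1 + e12 - 2*e13 - 7/5*e23.
Distribute q over r term by term (generator squares from the signature, products reordered to ascending indices): (-1/2)*r = 1/2 - 1/2*e12 + e13 + 7/10*e23; (-5/3*e12)*r = 5/3 + 5/3*e12 + 7/3*e13 - 10/3*e23; (2*e23)*r = 14/5 - 4*e12 - 2*e13 - 2*e23.
Sum: 149/30 - 17/6*e12 + 4/3*e13 - 139/30*e23; translating back through the correspondence:
Answer: 149/30 - 139/30*i + 4/3*j - 17/6*k


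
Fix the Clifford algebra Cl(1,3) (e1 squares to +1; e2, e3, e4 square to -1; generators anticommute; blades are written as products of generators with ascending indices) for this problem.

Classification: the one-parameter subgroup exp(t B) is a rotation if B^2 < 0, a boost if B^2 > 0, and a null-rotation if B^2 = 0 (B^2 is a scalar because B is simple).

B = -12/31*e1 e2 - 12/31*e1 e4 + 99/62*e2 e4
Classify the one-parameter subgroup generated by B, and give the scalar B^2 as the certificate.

B^2 term by term: the squares give (-12/31)^2*(e1 e2)^2 + (-12/31)^2*(e1 e4)^2 + (99/62)^2*(e2 e4)^2 = 144/961*(+1) + 144/961*(+1) + 9801/3844*(-1) = -9/4 (each basis 2-blade squares to minus the product of its generators' squares); cross terms between blades sharing an index anticommute and cancel. So B^2 = -9/4.
Answer: rotation, certificate B^2 = -9/4. Note: conjugating B changes its blade decomposition but never the scalar B^2 = -9/4, whose sign settles the classification.


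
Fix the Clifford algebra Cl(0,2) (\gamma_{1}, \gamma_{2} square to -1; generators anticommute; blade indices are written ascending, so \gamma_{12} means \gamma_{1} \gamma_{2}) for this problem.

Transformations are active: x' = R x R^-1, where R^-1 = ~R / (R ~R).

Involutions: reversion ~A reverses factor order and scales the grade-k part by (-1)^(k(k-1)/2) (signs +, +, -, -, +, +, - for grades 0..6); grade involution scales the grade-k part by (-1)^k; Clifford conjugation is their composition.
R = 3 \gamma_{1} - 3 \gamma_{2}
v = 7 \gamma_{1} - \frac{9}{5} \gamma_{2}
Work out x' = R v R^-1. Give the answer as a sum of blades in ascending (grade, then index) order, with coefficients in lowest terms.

~R = 3 \gamma_{1} - 3 \gamma_{2}, and R ~R = -18, so R^-1 = ~R / (-18).
R v = -\frac{132}{5} + \frac{78}{5} \gamma_{12}
Answer: \frac{9}{5} \gamma_{1} - 7 \gamma_{2}


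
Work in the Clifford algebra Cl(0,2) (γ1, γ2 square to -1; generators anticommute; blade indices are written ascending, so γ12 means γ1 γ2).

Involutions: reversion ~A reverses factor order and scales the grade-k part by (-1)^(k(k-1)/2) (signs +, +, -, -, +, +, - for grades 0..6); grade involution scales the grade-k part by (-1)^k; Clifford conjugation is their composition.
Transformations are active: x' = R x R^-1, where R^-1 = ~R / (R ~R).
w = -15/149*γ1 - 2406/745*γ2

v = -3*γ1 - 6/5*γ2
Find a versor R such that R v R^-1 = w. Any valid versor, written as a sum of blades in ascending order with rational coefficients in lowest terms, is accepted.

The midline construction: v and w both square to -261/25, so reflecting in their sum -462/149*γ1 - 660/149*γ2 exchanges them.
Answer: -462/149*γ1 - 660/149*γ2


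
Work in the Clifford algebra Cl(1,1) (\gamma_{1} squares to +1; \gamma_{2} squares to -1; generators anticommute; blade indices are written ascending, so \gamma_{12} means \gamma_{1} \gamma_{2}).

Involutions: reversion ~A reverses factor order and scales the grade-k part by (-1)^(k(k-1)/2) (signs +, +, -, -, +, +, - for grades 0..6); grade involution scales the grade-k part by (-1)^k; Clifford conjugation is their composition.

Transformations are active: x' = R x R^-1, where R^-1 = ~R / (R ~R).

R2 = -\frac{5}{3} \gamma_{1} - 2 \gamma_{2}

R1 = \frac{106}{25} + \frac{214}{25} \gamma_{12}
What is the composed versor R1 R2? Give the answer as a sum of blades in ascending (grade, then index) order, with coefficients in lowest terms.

Distribute over the terms of R1 (each basis-blade product reordered to ascending indices, repeated generators contracted through their squares):
(\frac{106}{25}) R2 = -\frac{106}{15} \gamma_{1} - \frac{212}{25} \gamma_{2}
(\frac{214}{25} \gamma_{12}) R2 = \frac{428}{25} \gamma_{1} + \frac{214}{15} \gamma_{2}
Summing the partial products and collecting blades:
Answer: \frac{754}{75} \gamma_{1} + \frac{434}{75} \gamma_{2}


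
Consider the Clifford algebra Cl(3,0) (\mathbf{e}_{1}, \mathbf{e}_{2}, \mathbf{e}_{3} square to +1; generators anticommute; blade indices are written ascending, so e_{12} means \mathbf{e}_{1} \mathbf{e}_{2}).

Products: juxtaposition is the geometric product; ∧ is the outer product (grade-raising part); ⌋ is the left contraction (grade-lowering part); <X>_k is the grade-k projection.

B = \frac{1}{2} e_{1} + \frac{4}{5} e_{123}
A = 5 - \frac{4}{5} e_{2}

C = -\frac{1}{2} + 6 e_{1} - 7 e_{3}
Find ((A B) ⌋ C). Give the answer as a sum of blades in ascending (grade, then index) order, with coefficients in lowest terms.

step 1: \frac{5}{2} e_{1} + \frac{2}{5} e_{12} + \frac{16}{25} e_{13} + 4 e_{123}
step 2: 15
Answer: 15


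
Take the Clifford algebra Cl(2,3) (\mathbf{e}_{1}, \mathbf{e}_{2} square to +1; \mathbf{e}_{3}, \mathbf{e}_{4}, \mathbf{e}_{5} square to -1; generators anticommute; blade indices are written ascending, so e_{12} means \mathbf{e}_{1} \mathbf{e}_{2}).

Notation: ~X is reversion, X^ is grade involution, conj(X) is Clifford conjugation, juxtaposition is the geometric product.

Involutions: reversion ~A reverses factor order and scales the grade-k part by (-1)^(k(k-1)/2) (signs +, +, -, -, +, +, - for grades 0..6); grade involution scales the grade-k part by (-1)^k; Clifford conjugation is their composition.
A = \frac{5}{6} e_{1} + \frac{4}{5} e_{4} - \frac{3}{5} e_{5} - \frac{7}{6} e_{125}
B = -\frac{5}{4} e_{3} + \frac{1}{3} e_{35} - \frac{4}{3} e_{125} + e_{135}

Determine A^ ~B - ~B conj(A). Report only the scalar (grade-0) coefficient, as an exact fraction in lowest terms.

first term: \frac{14}{9} - \frac{1}{5} e_{3} - \frac{4}{5} e_{12} + \frac{197}{120} e_{13} - \frac{7}{6} e_{23} - \frac{10}{9} e_{25} - e_{34} + \frac{19}{12} e_{35} - \frac{7}{18} e_{123} + \frac{5}{18} e_{135} - \frac{4}{15} e_{345} + \frac{35}{24} e_{1235} - \frac{16}{15} e_{1245} + \frac{4}{5} e_{1345}
second term: -\frac{14}{9} + \frac{1}{5} e_{3} - \frac{4}{5} e_{12} - \frac{53}{120} e_{13} - \frac{7}{6} e_{23} - \frac{10}{9} e_{25} + e_{34} + \frac{1}{12} e_{35} - \frac{7}{18} e_{123} + \frac{5}{18} e_{135} - \frac{4}{15} e_{345} + \frac{35}{24} e_{1235} + \frac{16}{15} e_{1245} - \frac{4}{5} e_{1345}
Answer: \frac{28}{9}


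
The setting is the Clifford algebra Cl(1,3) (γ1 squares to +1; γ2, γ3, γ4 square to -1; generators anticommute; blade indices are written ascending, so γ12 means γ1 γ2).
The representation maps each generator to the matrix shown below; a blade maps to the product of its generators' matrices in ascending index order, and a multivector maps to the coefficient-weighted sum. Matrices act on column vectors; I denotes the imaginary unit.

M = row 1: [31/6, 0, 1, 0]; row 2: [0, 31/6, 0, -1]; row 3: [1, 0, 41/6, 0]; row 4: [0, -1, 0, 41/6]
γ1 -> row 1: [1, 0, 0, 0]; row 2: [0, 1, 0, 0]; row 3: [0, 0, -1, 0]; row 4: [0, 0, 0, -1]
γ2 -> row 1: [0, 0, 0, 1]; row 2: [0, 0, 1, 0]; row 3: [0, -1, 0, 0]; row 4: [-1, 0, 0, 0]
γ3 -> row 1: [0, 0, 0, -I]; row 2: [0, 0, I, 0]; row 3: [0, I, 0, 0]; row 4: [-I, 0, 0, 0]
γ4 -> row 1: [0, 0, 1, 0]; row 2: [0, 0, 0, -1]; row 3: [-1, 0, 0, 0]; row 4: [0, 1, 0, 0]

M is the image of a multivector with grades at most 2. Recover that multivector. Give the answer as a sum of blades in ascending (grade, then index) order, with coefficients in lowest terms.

Method: the blade images are trace-orthogonal — tr(rho(e_A) rho(e_B)^-1) = 4 if A = B and 0 otherwise — and rho(e_A)^-1 = (e_A)^2 * rho(e_A) with (e_A)^2 = +1 or -1, so the coefficient of e_A in the preimage is (e_A)^2 * tr(M rho(e_A))/4.
Nonzero projections over blades of grade <= 2: 1: (1)^2 = +1, tr(M 1) = 24, coefficient 6; γ1: (γ1)^2 = +1, tr(M rho(γ1)) = -10/3, coefficient -5/6; γ14: (γ14)^2 = +1, tr(M rho(γ14)) = 4, coefficient 1. Every other blade of grade <= 2 projects to 0.
Answer: 6 - 5/6*γ1 + γ14


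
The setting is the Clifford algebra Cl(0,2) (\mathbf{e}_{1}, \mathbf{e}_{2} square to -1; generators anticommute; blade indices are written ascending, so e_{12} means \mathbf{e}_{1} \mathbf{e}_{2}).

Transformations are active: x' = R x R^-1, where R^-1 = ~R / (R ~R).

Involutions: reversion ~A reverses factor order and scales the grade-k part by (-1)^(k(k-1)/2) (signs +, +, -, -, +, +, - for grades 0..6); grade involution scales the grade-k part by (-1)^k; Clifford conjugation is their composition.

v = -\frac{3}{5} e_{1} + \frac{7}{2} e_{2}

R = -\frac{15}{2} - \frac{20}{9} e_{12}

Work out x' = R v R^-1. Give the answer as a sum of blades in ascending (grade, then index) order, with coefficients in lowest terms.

~R = -\frac{15}{2} + \frac{20}{9} e_{12}, and R ~R = \frac{19825}{324}, so R^-1 = ~R / (\frac{19825}{324}).
R v = \frac{221}{18} e_{1} - \frac{299}{12} e_{2}
Answer: -\frac{147}{61} e_{1} + \frac{1591}{610} e_{2}


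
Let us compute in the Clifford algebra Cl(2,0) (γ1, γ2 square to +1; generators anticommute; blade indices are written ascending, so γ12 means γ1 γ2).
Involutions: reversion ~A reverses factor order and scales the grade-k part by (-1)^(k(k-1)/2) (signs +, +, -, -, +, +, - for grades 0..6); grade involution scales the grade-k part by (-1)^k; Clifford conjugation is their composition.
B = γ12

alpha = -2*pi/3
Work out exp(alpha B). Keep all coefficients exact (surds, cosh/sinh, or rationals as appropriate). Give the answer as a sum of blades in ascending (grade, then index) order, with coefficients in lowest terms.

B^2 = (1)^2*(γ12)^2 = 1*(-1) = -1 (a basis 2-blade squares to minus the product of its generators' squares).
B^2 = -1 — a negative square means the series sums to a rotation: l = 1, alpha*l = -2*pi/3, so exp(alpha B) = cos(-2*pi/3) + (sin(-2*pi/3)/1)*B = -1/2 + (-sqrt(3)/2)*B.
Answer: -1/2 - sqrt(3)/2*γ12


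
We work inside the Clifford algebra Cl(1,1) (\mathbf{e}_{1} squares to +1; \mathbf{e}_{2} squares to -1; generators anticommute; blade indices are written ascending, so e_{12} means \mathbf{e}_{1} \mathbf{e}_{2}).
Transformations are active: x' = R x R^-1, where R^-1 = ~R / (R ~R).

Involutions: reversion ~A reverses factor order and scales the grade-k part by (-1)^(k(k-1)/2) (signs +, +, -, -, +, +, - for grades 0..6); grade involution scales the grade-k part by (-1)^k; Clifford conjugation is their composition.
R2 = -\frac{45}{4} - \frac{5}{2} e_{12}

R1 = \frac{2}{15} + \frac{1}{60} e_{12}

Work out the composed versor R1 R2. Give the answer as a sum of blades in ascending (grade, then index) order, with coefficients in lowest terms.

Distribute over the terms of R1 (each basis-blade product reordered to ascending indices, repeated generators contracted through their squares):
(\frac{2}{15}) R2 = -\frac{3}{2} - \frac{1}{3} e_{12}
(\frac{1}{60} e_{12}) R2 = -\frac{1}{24} - \frac{3}{16} e_{12}
Summing the partial products and collecting blades:
Answer: -\frac{37}{24} - \frac{25}{48} e_{12}


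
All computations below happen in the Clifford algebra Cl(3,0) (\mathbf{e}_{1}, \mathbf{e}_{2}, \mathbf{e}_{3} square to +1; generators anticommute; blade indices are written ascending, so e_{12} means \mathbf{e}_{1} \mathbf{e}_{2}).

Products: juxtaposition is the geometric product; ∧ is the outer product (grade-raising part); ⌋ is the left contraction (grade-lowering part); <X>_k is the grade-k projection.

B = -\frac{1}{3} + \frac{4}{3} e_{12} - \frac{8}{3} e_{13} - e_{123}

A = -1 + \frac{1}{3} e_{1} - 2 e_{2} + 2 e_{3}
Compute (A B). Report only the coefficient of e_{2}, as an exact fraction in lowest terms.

step 1: \frac{1}{3} + \frac{71}{9} e_{1} + \frac{10}{9} e_{2} - \frac{14}{9} e_{3} - \frac{10}{3} e_{12} + \frac{2}{3} e_{13} - \frac{1}{3} e_{23} - \frac{5}{3} e_{123}
Answer: \frac{10}{9}


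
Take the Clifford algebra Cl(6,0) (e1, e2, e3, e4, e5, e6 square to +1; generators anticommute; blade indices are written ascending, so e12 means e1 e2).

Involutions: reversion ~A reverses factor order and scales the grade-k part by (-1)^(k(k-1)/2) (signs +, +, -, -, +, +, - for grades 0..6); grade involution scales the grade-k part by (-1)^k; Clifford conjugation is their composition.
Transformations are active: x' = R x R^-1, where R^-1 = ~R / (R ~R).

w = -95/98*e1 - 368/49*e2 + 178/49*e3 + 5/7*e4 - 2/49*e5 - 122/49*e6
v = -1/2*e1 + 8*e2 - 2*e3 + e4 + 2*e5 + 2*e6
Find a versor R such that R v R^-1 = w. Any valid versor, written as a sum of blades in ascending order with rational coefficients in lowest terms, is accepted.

Sketch: the shared square 309/4 makes R = v + w = -72/49*e1 + 24/49*e2 + 80/49*e3 + 12/7*e4 + 96/49*e5 - 24/49*e6 the natural versor; its sandwich fixes that direction, negates (v - w)/2, and sends v to w.
Answer: -72/49*e1 + 24/49*e2 + 80/49*e3 + 12/7*e4 + 96/49*e5 - 24/49*e6


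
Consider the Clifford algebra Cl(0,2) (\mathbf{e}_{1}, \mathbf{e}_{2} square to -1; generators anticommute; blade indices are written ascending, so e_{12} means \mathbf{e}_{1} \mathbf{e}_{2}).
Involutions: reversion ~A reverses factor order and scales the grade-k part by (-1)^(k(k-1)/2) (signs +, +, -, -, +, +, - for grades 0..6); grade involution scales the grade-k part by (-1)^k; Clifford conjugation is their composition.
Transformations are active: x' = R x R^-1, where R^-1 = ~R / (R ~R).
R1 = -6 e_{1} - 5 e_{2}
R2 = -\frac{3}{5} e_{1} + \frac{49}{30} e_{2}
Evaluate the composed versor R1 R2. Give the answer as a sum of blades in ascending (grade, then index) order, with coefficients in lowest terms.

Distribute over the terms of R1 (each basis-blade product reordered to ascending indices, repeated generators contracted through their squares):
(-6 e_{1}) R2 = -\frac{18}{5} - \frac{49}{5} e_{12}
(-5 e_{2}) R2 = \frac{49}{6} - 3 e_{12}
Summing the partial products and collecting blades:
Answer: \frac{137}{30} - \frac{64}{5} e_{12}


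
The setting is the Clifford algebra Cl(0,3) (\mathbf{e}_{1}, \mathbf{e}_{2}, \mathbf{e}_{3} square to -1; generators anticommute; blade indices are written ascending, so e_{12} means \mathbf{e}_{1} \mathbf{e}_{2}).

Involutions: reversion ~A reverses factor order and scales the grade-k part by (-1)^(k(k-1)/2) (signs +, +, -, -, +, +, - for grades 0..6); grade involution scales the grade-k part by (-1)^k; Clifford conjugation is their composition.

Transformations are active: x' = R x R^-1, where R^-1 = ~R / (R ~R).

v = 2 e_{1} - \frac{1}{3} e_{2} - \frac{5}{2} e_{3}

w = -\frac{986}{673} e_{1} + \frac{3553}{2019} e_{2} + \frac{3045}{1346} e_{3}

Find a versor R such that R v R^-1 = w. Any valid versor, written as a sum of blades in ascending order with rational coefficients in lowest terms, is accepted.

Why this works: both vectors square to -\frac{373}{36}, so q(v) = q(w) and R = v + w = \frac{360}{673} e_{1} + \frac{960}{673} e_{2} - \frac{160}{673} e_{3} carries v to w — its own direction survives, the complement (v - w)/2 flips.
Answer: \frac{360}{673} e_{1} + \frac{960}{673} e_{2} - \frac{160}{673} e_{3}


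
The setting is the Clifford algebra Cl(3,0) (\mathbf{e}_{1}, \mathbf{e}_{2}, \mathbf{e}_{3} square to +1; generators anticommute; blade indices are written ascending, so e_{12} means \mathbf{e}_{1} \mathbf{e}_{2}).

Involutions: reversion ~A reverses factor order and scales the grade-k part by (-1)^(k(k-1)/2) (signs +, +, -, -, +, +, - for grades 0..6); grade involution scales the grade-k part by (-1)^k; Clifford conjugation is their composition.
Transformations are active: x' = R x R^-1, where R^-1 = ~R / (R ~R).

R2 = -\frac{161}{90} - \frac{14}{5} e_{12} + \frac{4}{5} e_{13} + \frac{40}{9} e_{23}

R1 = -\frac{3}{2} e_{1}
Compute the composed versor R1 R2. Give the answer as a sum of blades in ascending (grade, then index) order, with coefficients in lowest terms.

Distribute over the terms of R1 (each basis-blade product reordered to ascending indices, repeated generators contracted through their squares):
(-\frac{3}{2} e_{1}) R2 = \frac{161}{60} e_{1} + \frac{21}{5} e_{2} - \frac{6}{5} e_{3} - \frac{20}{3} e_{123}
Answer: \frac{161}{60} e_{1} + \frac{21}{5} e_{2} - \frac{6}{5} e_{3} - \frac{20}{3} e_{123}


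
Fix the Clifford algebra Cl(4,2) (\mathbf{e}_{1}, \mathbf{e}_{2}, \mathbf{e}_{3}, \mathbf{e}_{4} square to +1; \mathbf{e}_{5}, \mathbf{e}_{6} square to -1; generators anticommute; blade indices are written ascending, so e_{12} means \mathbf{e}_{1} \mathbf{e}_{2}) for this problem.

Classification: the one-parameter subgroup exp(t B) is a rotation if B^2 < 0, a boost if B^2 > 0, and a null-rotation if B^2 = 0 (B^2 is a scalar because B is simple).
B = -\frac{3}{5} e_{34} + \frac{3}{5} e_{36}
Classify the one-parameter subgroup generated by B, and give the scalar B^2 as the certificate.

B^2 term by term: the squares give (-\frac{3}{5})^2*(e_{34})^2 + (\frac{3}{5})^2*(e_{36})^2 = \frac{9}{25}*(-1) + \frac{9}{25}*(+1) = 0 (each basis 2-blade squares to minus the product of its generators' squares); cross terms between blades sharing an index anticommute and cancel. So B^2 = 0.
Answer: null-rotation, certificate B^2 = 0. The invariant at work: B^2 = 0 is unchanged by conjugation, hence its sign classifies the subgroup whatever basis B is written in.


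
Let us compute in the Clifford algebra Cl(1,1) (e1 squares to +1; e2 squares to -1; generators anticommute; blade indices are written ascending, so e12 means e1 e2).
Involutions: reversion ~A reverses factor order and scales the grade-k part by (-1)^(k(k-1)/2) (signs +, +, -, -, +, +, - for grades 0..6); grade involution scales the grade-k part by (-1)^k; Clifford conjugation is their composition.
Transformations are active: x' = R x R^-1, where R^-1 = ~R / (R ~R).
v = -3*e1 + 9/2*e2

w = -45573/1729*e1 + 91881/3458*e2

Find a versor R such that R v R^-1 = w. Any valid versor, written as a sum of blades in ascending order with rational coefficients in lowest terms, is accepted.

Key observation: q(v) = q(w) = -45/4 (sandwiches preserve the norm), so R = v + w = -50760/1729*e1 + 53721/1729*e2 works whenever it is invertible — the component of v along it is kept and (v - w)/2 reverses, sending v to w.
Answer: -50760/1729*e1 + 53721/1729*e2
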